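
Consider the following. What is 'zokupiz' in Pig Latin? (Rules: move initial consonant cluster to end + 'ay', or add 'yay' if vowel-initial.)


'zokupiz': move consonant cluster 'z' to end and add 'ay': 'okupizzay'.

okupizzay


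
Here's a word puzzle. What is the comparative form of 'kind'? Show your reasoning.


Apply comparative formation (add -er): 'kind' -> 'kinder'.

kinder


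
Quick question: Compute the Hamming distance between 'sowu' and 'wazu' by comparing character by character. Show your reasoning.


Alignment:
Position 1: 's' vs 'w' = DIFFER
Position 2: 'o' vs 'a' = DIFFER
Position 3: 'w' vs 'z' = DIFFER
Position 4: 'u' vs 'u' = match
Total differences: 3

3


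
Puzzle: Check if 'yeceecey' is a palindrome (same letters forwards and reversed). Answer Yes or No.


Forward: 'yeceecey'
Reversed: 'yeceecey'
They are identical.

Yes


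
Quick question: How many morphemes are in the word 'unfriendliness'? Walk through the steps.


Decomposition: un- (prefix) + friend (root) + -ly (suffix) + -ness (suffix) = 4 morpheme(s)

4 morphemes


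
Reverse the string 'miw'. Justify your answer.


Reverse 'miw' character by character: 'wim'.

wim


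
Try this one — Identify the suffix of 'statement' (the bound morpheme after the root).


The word 'statement' = 'state' (root) + '-ment' (suffix). The suffix is '-ment'.

ment


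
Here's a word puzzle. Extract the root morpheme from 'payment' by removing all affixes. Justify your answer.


Remove suffix '-ment' from 'payment' to get root 'pay'.

pay


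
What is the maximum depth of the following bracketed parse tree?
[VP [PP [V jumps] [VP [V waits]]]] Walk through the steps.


Count bracket nesting levels:
'[' at pos 0: depth = 1
'[' at pos 4: depth = 2
'[' at pos 8: depth = 3
'[' at pos 18: depth = 3
'[' at pos 22: depth = 4
Maximum depth reached: 4

4


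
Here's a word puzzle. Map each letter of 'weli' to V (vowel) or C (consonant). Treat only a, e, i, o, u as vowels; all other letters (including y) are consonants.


Letter mapping: w = C, e = V, l = C, i = V.

CVCV


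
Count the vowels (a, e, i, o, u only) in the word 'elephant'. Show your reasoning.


Vowels in 'elephant': e, e, a = 3 vowels.

3


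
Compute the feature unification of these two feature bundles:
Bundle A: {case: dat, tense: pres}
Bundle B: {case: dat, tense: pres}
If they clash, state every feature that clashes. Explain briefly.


Compare features:
case: A=dat vs B=dat -> unified: dat
tense: A=pres vs B=pres -> unified: pres
No clashes found.

Unified: {case: dat, tense: pres}


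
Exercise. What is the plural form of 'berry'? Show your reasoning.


Apply rule: Change -y to -ies (consonant + y). 'berry' becomes 'berries'.

berries


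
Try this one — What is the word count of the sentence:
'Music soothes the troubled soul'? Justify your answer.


Split into words: Music | soothes | the | troubled | soul = 5 words.

5


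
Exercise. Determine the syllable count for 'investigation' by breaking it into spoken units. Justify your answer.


Break 'investigation' into syllables: in-ves-ti-ga-tion -> in | ves | ti | ga | tion = 5 syllables

5 syllables


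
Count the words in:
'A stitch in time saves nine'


Split into words: A | stitch | in | time | saves | nine = 6 words.

6


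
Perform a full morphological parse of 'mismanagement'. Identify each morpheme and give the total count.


Step 1: Identify prefix: 'mis' (meaning: wrongly)
Step 2: Identify root: 'manage'
Step 3: Identify suffix(es): 'ment'
Decomposition: mis- (prefix: wrongly) + manage (root) + -ment (suffix: action/result)
Total morphemes: 3

3 morphemes (mis- (prefix: wrongly) + manage (root) + -ment (suffix: action/result))


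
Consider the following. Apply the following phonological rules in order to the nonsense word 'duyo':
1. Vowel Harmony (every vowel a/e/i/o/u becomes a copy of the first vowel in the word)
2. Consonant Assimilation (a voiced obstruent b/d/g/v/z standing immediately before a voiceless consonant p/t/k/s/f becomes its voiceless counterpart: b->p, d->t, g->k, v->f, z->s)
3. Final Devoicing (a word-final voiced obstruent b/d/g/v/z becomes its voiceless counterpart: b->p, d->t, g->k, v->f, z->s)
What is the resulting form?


Starting form: 'duyo'
Rule 1: Vowel Harmony: all vowels become 'u' (matching first vowel). 'duyo' -> 'duyu'
Rule 2: Consonant Assimilation: no voiced obstruent (b/d/g/v/z) stands immediately before a voiceless consonant (p/t/k/s/f). No change.
Rule 3: Final Devoicing: the word ends in the vowel 'u', not a consonant. No change.
Final form: 'duyu'

duyu


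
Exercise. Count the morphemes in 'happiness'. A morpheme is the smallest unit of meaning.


Decomposition: happy (root) + -ness (suffix) = 2 morpheme(s)

2 morphemes


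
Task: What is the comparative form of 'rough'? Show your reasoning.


Apply comparative formation (add -er): 'rough' -> 'rougher'.

rougher


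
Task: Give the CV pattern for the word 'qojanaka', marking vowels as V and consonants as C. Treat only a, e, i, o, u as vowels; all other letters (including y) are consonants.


Letter mapping: q = C, o = V, j = C, a = V, n = C, a = V, k = C, a = V.

CVCVCVCV


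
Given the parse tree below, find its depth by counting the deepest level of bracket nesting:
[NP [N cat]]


Count bracket nesting levels:
'[' at pos 0: depth = 1
'[' at pos 4: depth = 2
Maximum depth reached: 2

2


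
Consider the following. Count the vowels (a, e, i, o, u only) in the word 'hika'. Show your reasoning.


Vowels in 'hika': i, a = 2 vowels.

2


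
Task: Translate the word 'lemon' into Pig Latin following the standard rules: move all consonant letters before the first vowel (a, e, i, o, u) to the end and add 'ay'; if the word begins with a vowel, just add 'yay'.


'lemon': move consonant cluster 'l' to end and add 'ay': 'emonlay'.

emonlay


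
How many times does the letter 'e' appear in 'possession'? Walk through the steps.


Letter 'e' in 'possession': found at position(s) 5 = 1 occurrence(s).

1


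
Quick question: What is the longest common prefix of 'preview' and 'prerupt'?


Compare from the start: 3 characters match: 'pre'. Mismatch at position 4: 'v' vs 'r'.

pre


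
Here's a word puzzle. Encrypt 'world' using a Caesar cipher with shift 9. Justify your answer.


Shift each letter by 9: w -> f, o -> x, r -> a, l -> u, d -> m. Result: 'fxaum'.

fxaum


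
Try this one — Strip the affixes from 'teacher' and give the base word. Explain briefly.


Remove suffix '-er' from 'teacher' to get root 'teach'.

teach


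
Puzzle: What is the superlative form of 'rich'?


Apply superlative formation (add -est): 'rich' -> 'richest'.

richest


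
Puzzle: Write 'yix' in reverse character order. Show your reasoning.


Reverse 'yix' character by character: 'xiy'.

xiy


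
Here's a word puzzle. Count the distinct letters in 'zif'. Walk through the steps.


Unique letters in 'zif': {f, i, z} = 3 distinct letters.

3


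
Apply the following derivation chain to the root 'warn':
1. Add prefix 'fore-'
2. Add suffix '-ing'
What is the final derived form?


Step 1: Add prefix 'fore-' to 'warn' = 'forewarn'
Step 2: Add suffix '-ing' to 'forewarn' = 'forewarning'

forewarning


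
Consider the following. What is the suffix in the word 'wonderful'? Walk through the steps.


The word 'wonderful' = 'wonder' (root) + '-ful' (suffix). The suffix is '-ful'.

ful


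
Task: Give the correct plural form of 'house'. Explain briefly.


Apply rule: Add -s. 'house' becomes 'houses'.

houses


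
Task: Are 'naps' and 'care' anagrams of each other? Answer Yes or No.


Sorted letters of 'naps': 'anps'
Sorted letters of 'care': 'acer'
They do not match.

No


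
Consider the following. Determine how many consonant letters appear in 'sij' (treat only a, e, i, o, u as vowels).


Consonants in 'sij': s, j = 2 consonants.

2


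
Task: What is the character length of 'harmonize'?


Spell out 'harmonize' and number each letter: h(1), a(2), r(3), m(4), o(5), n(6), i(7), z(8), e(9). Total: 9 letters.

9


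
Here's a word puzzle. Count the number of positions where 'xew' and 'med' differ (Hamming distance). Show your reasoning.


Alignment:
Position 1: 'x' vs 'm' = DIFFER
Position 2: 'e' vs 'e' = match
Position 3: 'w' vs 'd' = DIFFER
Total differences: 2

2


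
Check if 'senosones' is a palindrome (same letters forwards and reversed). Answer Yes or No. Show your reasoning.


Forward: 'senosones'
Reversed: 'senosones'
They are identical.

Yes


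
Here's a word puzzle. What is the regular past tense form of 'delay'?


Apply rule: Add -ed. 'delay' becomes 'delayed'.

delayed


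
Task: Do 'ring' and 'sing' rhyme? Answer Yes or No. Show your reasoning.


Rime (stressed vowel + following sounds) of 'ring': -ing = /ɪŋ/
Rime of 'sing': -ing = /ɪŋ/
/ɪŋ/ and /ɪŋ/ are the same ending sound, so the words rhyme.

Yes


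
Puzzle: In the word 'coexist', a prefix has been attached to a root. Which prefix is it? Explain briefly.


The word 'coexist' = 'co' (prefix) + 'exist' (root). The prefix is 'co'.

co


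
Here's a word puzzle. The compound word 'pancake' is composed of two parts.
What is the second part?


Split 'pancake' into 'pan' + 'cake'. The second part is 'cake'.

cake


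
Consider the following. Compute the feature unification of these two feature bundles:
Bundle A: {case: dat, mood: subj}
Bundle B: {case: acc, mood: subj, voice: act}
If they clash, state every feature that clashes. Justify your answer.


Compare features:
case: A=dat vs B=acc -> CLASH
mood: A=subj vs B=subj -> unified: subj
voice: A=_ vs B=act -> unified: act
Clash detected on feature 'case' (dat vs acc); unification fails.

CLASH on 'case' (dat vs acc)


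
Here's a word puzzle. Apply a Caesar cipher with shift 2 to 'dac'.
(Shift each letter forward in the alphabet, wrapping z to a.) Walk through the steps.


Shift each letter by 2: d -> f, a -> c, c -> e. Result: 'fce'.

fce


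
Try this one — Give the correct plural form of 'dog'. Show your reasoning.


Apply rule: Add -s. 'dog' becomes 'dogs'.

dogs


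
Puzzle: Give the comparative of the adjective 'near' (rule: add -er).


Apply comparative formation (add -er): 'near' -> 'nearer'.

nearer


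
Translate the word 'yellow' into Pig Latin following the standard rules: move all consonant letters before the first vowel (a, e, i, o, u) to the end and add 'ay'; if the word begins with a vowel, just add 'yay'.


'yellow': move consonant cluster 'y' to end and add 'ay': 'ellowyay'.

ellowyay


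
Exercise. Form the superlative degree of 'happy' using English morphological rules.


Apply superlative formation (consonant + y: change y to i, add -est): 'happy' -> 'happiest'.

happiest


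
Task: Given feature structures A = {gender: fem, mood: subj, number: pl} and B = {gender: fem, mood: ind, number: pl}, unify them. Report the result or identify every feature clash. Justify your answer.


Compare features:
gender: A=fem vs B=fem -> unified: fem
mood: A=subj vs B=ind -> CLASH
number: A=pl vs B=pl -> unified: pl
Clash detected on feature 'mood' (subj vs ind); unification fails.

CLASH on 'mood' (subj vs ind)


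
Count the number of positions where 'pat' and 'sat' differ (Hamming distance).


Alignment:
Position 1: 'p' vs 's' = DIFFER
Position 2: 'a' vs 'a' = match
Position 3: 't' vs 't' = match
Total differences: 1

1


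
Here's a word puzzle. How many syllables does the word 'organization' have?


Break 'organization' into syllables: or-gan-i-za-tion -> or | gan | i | za | tion = 5 syllables

5 syllables


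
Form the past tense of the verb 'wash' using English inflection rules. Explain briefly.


Apply rule: Add -ed. 'wash' becomes 'washed'.

washed


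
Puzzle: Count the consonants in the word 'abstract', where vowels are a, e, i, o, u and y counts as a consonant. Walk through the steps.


Consonants in 'abstract': b, s, t, r, c, t = 6 consonants.

6


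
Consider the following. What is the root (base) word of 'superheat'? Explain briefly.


Remove prefix 'super' from 'superheat' to get root 'heat'.

heat


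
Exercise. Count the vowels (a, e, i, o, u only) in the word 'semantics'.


Vowels in 'semantics': e, a, i = 3 vowels.

3


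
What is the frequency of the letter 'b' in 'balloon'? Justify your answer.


Letter 'b' in 'balloon': found at position(s) 1 = 1 occurrence(s).

1


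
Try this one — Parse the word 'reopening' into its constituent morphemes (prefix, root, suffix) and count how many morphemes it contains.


Step 1: Identify prefix: 're' (meaning: again)
Step 2: Identify root: 'open'
Step 3: Identify suffix(es): 'ing'
Decomposition: re- (prefix: again) + open (root) + -ing (suffix: ongoing action)
Total morphemes: 3

3 morphemes (re- (prefix: again) + open (root) + -ing (suffix: ongoing action))


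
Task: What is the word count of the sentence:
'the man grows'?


Split into words: the | man | grows = 3 words.

3


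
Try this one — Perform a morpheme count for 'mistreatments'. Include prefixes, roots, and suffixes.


Decomposition: mis- (prefix) + treat (root) + -ment (suffix) + -s (plural) = 4 morpheme(s)

4 morphemes


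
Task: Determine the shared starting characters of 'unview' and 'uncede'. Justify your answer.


Compare from the start: 2 characters match: 'un'. Mismatch at position 3: 'v' vs 'c'.

un


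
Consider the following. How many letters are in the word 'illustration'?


Spell out 'illustration' and number each letter: i(1), l(2), l(3), u(4), s(5), t(6), r(7), a(8), t(9), i(10), o(11), n(12). Total: 12 letters.

12


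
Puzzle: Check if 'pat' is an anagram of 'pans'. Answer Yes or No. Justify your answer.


Sorted letters of 'pat': 'apt'
Sorted letters of 'pans': 'anps'
They do not match.

No


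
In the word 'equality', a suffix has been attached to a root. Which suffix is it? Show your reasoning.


The word 'equality' = 'equal' (root) + '-ity' (suffix). The suffix is '-ity'.

ity


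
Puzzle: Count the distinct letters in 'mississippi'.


Unique letters in 'mississippi': {i, m, p, s} = 4 distinct letters.

4


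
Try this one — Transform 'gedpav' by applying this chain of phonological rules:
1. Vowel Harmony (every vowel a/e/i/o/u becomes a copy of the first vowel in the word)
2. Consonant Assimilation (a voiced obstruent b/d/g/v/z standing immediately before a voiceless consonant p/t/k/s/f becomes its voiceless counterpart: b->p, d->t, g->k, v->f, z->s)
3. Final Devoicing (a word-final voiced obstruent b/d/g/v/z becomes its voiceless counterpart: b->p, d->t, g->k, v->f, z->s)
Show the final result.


Starting form: 'gedpav'
Rule 1: Vowel Harmony: all vowels become 'e' (matching first vowel). 'gedpav' -> 'gedpev'
Rule 2: Consonant Assimilation: voiced obstruent before voiceless consonant becomes voiceless ('dp' -> 'tp'). 'gedpev' -> 'getpev'
Rule 3: Final Devoicing: word-final voiced obstruent 'v' becomes voiceless 'f'. 'getpev' -> 'getpef'
Final form: 'getpef'

getpef


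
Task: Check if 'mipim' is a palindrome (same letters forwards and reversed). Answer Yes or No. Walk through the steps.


Forward: 'mipim'
Reversed: 'mipim'
They are identical.

Yes


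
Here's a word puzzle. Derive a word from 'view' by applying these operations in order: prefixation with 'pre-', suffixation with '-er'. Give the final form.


Step 1: Add prefix 'pre-' to 'view' = 'preview'
Step 2: Add suffix '-er' to 'preview' = 'previewer'

previewer


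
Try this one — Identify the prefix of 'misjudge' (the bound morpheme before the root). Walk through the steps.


The word 'misjudge' = 'mis' (prefix) + 'judge' (root). The prefix is 'mis'.

mis


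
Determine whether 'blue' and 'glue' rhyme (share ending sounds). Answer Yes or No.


Rime (stressed vowel + following sounds) of 'blue': -ue = /uː/
Rime of 'glue': -ue = /uː/
/uː/ and /uː/ are the same ending sound, so the words rhyme.

Yes


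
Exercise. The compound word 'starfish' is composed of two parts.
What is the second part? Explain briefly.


Split 'starfish' into 'star' + 'fish'. The second part is 'fish'.

fish


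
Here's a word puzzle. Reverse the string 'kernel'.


Reverse 'kernel' character by character: 'lenrek'.

lenrek


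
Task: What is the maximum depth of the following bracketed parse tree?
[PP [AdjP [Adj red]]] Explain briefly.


Count bracket nesting levels:
'[' at pos 0: depth = 1
'[' at pos 4: depth = 2
'[' at pos 10: depth = 3
Maximum depth reached: 3

3


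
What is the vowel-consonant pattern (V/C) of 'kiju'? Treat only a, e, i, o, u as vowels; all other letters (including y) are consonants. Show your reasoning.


Letter mapping: k = C, i = V, j = C, u = V.

CVCV


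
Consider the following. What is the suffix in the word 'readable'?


The word 'readable' = 'read' (root) + '-able' (suffix). The suffix is '-able'.

able


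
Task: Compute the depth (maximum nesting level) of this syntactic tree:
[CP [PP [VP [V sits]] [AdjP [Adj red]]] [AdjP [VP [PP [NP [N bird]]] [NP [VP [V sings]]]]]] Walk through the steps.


Count bracket nesting levels:
'[' at pos 0: depth = 1
'[' at pos 4: depth = 2
'[' at pos 8: depth = 3
'[' at pos 12: depth = 4
'[' at pos 22: depth = 3
'[' at pos 28: depth = 4
'[' at pos 40: depth = 2
'[' at pos 46: depth = 3
'[' at pos 50: depth = 4
'[' at pos 54: depth = 5
'[' at pos 58: depth = 6
'[' at pos 69: depth = 4
'[' at pos 73: depth = 5
'[' at pos 77: depth = 6
Maximum depth reached: 6

6


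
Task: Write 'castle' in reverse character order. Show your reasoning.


Reverse 'castle' character by character: 'eltsac'.

eltsac


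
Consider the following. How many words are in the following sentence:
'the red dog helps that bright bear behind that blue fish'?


Split into words: the | red | dog | helps | that | bright | bear | behind | that | blue | fish = 11 words.

11


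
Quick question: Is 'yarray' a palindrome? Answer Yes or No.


Forward: 'yarray'
Reversed: 'yarray'
They are identical.

Yes


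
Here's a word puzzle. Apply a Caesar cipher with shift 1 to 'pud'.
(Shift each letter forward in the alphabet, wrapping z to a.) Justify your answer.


Shift each letter by 1: p -> q, u -> v, d -> e. Result: 'qve'.

qve


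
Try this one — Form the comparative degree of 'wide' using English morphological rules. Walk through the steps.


Apply comparative formation (ends in e: add -r): 'wide' -> 'wider'.

wider


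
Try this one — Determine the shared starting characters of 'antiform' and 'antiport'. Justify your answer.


Compare from the start: 4 characters match: 'anti'. Mismatch at position 5: 'f' vs 'p'.

anti


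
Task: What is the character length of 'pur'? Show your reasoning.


Spell out 'pur' and number each letter: p(1), u(2), r(3). Total: 3 letters.

3


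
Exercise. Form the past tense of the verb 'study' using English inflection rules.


Apply rule: Change -y to -ied. 'study' becomes 'studied'.

studied


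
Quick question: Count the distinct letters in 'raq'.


Unique letters in 'raq': {a, q, r} = 3 distinct letters.

3


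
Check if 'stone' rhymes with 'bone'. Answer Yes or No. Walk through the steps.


Rime (stressed vowel + following sounds) of 'stone': -one = /oʊn/
Rime of 'bone': -one = /oʊn/
/oʊn/ and /oʊn/ are the same ending sound, so the words rhyme.

Yes


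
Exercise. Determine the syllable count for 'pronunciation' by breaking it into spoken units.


Break 'pronunciation' into syllables: pro-nun-ci-a-tion -> pro | nun | ci | a | tion = 5 syllables

5 syllables


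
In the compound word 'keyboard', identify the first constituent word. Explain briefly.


Split 'keyboard' into 'key' + 'board'. The first part is 'key'.

key


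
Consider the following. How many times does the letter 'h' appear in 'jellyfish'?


Letter 'h' in 'jellyfish': found at position(s) 9 = 1 occurrence(s).

1


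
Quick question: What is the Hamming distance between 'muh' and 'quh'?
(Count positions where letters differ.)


Alignment:
Position 1: 'm' vs 'q' = DIFFER
Position 2: 'u' vs 'u' = match
Position 3: 'h' vs 'h' = match
Total differences: 1

1


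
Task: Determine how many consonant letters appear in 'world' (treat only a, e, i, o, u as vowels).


Consonants in 'world': w, r, l, d = 4 consonants.

4


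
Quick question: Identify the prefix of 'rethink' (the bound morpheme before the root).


The word 'rethink' = 're' (prefix) + 'think' (root). The prefix is 're'.

re


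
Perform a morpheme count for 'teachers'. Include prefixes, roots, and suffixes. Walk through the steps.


Decomposition: teach (root) + -er (suffix) + -s (plural) = 3 morpheme(s)

3 morphemes


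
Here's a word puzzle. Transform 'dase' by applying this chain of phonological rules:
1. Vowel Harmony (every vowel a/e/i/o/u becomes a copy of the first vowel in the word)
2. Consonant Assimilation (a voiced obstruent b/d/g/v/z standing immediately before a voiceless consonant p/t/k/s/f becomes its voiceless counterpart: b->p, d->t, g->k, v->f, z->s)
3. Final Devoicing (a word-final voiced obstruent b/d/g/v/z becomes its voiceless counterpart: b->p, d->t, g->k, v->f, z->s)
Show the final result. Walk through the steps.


Starting form: 'dase'
Rule 1: Vowel Harmony: all vowels become 'a' (matching first vowel). 'dase' -> 'dasa'
Rule 2: Consonant Assimilation: no voiced obstruent (b/d/g/v/z) stands immediately before a voiceless consonant (p/t/k/s/f). No change.
Rule 3: Final Devoicing: the word ends in the vowel 'a', not a consonant. No change.
Final form: 'dasa'

dasa


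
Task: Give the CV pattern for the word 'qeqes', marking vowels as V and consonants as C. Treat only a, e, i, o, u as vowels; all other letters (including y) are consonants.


Letter mapping: q = C, e = V, q = C, e = V, s = C.

CVCVC


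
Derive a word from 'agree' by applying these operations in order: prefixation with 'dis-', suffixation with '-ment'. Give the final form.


Step 1: Add prefix 'dis-' to 'agree' = 'disagree'
Step 2: Add suffix '-ment' to 'disagree' = 'disagreement'

disagreement


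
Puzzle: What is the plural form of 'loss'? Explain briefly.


Apply rule: Add -es (sibilant/fricative ending). 'loss' becomes 'losses'.

losses


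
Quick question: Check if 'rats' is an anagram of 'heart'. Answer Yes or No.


Sorted letters of 'rats': 'arst'
Sorted letters of 'heart': 'aehrt'
They do not match.

No


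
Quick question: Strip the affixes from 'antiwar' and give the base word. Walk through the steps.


Remove prefix 'anti' from 'antiwar' to get root 'war'.

war


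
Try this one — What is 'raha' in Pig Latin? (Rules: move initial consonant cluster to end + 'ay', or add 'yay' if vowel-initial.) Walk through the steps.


'raha': move consonant cluster 'r' to end and add 'ay': 'aharay'.

aharay


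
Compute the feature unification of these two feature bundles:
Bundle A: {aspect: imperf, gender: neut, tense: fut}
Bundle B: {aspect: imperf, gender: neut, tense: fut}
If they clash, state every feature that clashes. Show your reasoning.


Compare features:
aspect: A=imperf vs B=imperf -> unified: imperf
gender: A=neut vs B=neut -> unified: neut
tense: A=fut vs B=fut -> unified: fut
No clashes found.

Unified: {aspect: imperf, gender: neut, tense: fut}


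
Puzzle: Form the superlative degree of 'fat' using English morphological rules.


Apply superlative formation (double final consonant, add -est): 'fat' -> 'fattest'.

fattest


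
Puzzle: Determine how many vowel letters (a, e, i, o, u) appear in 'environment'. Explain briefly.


Vowels in 'environment': e, i, o, e = 4 vowels.

4


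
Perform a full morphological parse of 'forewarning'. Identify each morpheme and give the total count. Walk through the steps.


Step 1: Identify prefix: 'fore' (meaning: before/front)
Step 2: Identify root: 'warn'
Step 3: Identify suffix(es): 'ing'
Decomposition: fore- (prefix: before/front) + warn (root) + -ing (suffix: ongoing action)
Total morphemes: 3

3 morphemes (fore- (prefix: before/front) + warn (root) + -ing (suffix: ongoing action))


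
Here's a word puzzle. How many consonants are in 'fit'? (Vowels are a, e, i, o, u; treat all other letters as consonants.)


Consonants in 'fit': f, t = 2 consonants.

2


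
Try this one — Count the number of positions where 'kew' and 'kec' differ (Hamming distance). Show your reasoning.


Alignment:
Position 1: 'k' vs 'k' = match
Position 2: 'e' vs 'e' = match
Position 3: 'w' vs 'c' = DIFFER
Total differences: 1

1


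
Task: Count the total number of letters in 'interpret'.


Spell out 'interpret' and number each letter: i(1), n(2), t(3), e(4), r(5), p(6), r(7), e(8), t(9). Total: 9 letters.

9


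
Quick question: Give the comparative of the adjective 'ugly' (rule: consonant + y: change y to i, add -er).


Apply comparative formation (consonant + y: change y to i, add -er): 'ugly' -> 'uglier'.

uglier


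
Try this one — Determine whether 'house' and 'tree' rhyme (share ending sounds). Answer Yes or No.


Rime (stressed vowel + following sounds) of 'house': -ouse = /aʊs/
Rime of 'tree': -ee = /iː/
/aʊs/ and /iː/ are different ending sounds, so the words do not rhyme.

No


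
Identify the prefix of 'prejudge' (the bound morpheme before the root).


The word 'prejudge' = 'pre' (prefix) + 'judge' (root). The prefix is 'pre'.

pre


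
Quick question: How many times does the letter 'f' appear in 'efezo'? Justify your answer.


Letter 'f' in 'efezo': found at position(s) 2 = 1 occurrence(s).

1


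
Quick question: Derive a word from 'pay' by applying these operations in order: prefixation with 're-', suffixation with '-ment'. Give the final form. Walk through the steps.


Step 1: Add prefix 're-' to 'pay' = 'repay'
Step 2: Add suffix '-ment' to 'repay' = 'repayment'

repayment


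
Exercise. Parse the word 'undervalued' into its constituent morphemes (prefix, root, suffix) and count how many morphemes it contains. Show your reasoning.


Step 1: Identify prefix: 'under' (meaning: beneath/insufficient)
Step 2: Identify root: 'value'
Step 3: Identify suffix(es): 'ed'
Decomposition: under- (prefix: beneath/insufficient) + value (root) + -ed (suffix: past)
Total morphemes: 3

3 morphemes (under- (prefix: beneath/insufficient) + value (root) + -ed (suffix: past))


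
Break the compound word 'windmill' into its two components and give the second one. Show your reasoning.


Split 'windmill' into 'wind' + 'mill'. The second part is 'mill'.

mill


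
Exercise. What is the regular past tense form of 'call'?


Apply rule: Add -ed. 'call' becomes 'called'.

called


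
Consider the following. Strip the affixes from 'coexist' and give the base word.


Remove prefix 'co' from 'coexist' to get root 'exist'.

exist


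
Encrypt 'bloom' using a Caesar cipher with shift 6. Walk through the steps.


Shift each letter by 6: b -> h, l -> r, o -> u, o -> u, m -> s. Result: 'hruus'.

hruus


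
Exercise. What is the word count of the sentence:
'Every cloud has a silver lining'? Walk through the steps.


Split into words: Every | cloud | has | a | silver | lining = 6 words.

6


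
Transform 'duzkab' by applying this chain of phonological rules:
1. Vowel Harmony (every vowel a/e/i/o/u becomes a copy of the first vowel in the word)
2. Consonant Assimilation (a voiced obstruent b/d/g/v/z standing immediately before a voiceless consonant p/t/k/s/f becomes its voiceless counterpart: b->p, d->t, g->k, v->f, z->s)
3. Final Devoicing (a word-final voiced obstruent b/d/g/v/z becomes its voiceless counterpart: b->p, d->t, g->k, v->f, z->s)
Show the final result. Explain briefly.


Starting form: 'duzkab'
Rule 1: Vowel Harmony: all vowels become 'u' (matching first vowel). 'duzkab' -> 'duzkub'
Rule 2: Consonant Assimilation: voiced obstruent before voiceless consonant becomes voiceless ('zk' -> 'sk'). 'duzkub' -> 'duskub'
Rule 3: Final Devoicing: word-final voiced obstruent 'b' becomes voiceless 'p'. 'duskub' -> 'duskup'
Final form: 'duskup'

duskup


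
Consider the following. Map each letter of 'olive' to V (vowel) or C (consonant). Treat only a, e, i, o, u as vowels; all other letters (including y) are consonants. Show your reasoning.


Letter mapping: o = V, l = C, i = V, v = C, e = V.

VCVCV


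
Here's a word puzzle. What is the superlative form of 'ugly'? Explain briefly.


Apply superlative formation (consonant + y: change y to i, add -est): 'ugly' -> 'ugliest'.

ugliest


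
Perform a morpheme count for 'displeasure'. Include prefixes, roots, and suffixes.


Decomposition: dis- (prefix) + please (root) + -ure (suffix) = 3 morpheme(s)

3 morphemes


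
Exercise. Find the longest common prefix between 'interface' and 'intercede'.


Compare from the start: 5 characters match: 'inter'. Mismatch at position 6: 'f' vs 'c'.

inter


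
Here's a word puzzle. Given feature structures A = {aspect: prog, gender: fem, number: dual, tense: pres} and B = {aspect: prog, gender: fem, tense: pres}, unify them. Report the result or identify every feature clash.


Compare features:
aspect: A=prog vs B=prog -> unified: prog
gender: A=fem vs B=fem -> unified: fem
number: A=dual vs B=_ -> unified: dual
tense: A=pres vs B=pres -> unified: pres
No clashes found.

Unified: {aspect: prog, gender: fem, number: dual, tense: pres}


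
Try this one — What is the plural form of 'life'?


Apply rule: Change -fe to -ves. 'life' becomes 'lives'.

lives


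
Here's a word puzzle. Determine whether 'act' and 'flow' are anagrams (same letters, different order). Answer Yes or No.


Sorted letters of 'act': 'act'
Sorted letters of 'flow': 'flow'
They do not match.

No


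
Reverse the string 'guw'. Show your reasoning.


Reverse 'guw' character by character: 'wug'.

wug


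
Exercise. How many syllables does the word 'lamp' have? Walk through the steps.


Break 'lamp' into syllables: lamp -> lamp = 1 syllable

1 syllable


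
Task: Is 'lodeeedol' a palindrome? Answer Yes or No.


Forward: 'lodeeedol'
Reversed: 'lodeeedol'
They are identical.

Yes


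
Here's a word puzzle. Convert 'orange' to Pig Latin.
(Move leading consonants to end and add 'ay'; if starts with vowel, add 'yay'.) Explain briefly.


'orange' starts with a vowel, so add 'yay': 'orangeyay'.

orangeyay


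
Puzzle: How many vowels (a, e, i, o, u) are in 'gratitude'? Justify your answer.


Vowels in 'gratitude': a, i, u, e = 4 vowels.

4


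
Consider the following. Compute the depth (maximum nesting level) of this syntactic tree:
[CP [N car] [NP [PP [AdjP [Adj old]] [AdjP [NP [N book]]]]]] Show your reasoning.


Count bracket nesting levels:
'[' at pos 0: depth = 1
'[' at pos 4: depth = 2
'[' at pos 12: depth = 2
'[' at pos 16: depth = 3
'[' at pos 20: depth = 4
'[' at pos 26: depth = 5
'[' at pos 37: depth = 4
'[' at pos 43: depth = 5
'[' at pos 47: depth = 6
Maximum depth reached: 6

6


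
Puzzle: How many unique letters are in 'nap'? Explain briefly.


Unique letters in 'nap': {a, n, p} = 3 distinct letters.

3


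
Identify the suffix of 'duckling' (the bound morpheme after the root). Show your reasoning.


The word 'duckling' = 'duck' (root) + '-ling' (suffix). The suffix is '-ling'.

ling


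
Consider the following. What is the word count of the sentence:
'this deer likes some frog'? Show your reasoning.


Split into words: this | deer | likes | some | frog = 5 words.

5


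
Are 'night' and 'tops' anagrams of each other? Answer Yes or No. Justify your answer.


Sorted letters of 'night': 'ghint'
Sorted letters of 'tops': 'opst'
They do not match.

No


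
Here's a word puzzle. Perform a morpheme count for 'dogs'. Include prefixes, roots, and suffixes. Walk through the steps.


Decomposition: dog (root) + -s (plural) = 2 morpheme(s)

2 morphemes


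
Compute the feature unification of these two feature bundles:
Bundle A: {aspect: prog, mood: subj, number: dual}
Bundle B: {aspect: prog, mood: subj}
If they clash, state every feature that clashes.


Compare features:
aspect: A=prog vs B=prog -> unified: prog
mood: A=subj vs B=subj -> unified: subj
number: A=dual vs B=_ -> unified: dual
No clashes found.

Unified: {aspect: prog, mood: subj, number: dual}


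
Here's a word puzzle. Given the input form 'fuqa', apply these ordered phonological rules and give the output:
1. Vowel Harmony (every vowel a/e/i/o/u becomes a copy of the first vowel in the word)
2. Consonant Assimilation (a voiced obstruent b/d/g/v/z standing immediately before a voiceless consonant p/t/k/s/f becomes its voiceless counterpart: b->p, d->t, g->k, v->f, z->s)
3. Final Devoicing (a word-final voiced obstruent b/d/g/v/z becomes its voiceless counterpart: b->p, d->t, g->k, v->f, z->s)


Starting form: 'fuqa'
Rule 1: Vowel Harmony: all vowels become 'u' (matching first vowel). 'fuqa' -> 'fuqu'
Rule 2: Consonant Assimilation: no voiced obstruent (b/d/g/v/z) stands immediately before a voiceless consonant (p/t/k/s/f). No change.
Rule 3: Final Devoicing: the word ends in the vowel 'u', not a consonant. No change.
Final form: 'fuqu'

fuqu


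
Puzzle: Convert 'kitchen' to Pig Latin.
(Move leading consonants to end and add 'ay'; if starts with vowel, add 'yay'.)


'kitchen': move consonant cluster 'k' to end and add 'ay': 'itchenkay'.

itchenkay


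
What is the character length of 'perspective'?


Spell out 'perspective' and number each letter: p(1), e(2), r(3), s(4), p(5), e(6), c(7), t(8), i(9), v(10), e(11). Total: 11 letters.

11


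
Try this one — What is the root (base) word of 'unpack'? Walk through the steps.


Remove prefix 'un' from 'unpack' to get root 'pack'.

pack


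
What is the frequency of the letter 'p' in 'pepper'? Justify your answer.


Letter 'p' in 'pepper': found at position(s) 1, 3, 4 = 3 occurrence(s).

3


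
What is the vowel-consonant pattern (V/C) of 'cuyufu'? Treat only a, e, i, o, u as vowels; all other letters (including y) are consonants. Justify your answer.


Letter mapping: c = C, u = V, y = C, u = V, f = C, u = V.

CVCVCV


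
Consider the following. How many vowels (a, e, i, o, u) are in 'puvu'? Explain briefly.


Vowels in 'puvu': u, u = 2 vowels.

2


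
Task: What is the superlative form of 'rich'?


Apply superlative formation (add -est): 'rich' -> 'richest'.

richest


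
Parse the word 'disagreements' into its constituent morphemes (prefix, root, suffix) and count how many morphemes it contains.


Step 1: Identify prefix: 'dis' (meaning: not/apart)
Step 2: Identify root: 'agree'
Step 3: Identify suffix(es): 'ment, s'
Decomposition: dis- (prefix: not/apart) + agree (root) + -ment (suffix: action/result) + -s (plural)
Total morphemes: 4

4 morphemes (dis- (prefix: not/apart) + agree (root) + -ment (suffix: action/result) + -s (plural))


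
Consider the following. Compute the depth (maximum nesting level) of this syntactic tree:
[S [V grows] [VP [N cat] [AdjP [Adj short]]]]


Count bracket nesting levels:
'[' at pos 0: depth = 1
'[' at pos 3: depth = 2
'[' at pos 13: depth = 2
'[' at pos 17: depth = 3
'[' at pos 25: depth = 3
'[' at pos 31: depth = 4
Maximum depth reached: 4

4


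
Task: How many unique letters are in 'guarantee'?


Unique letters in 'guarantee': {a, e, g, n, r, t, u} = 7 distinct letters.

7


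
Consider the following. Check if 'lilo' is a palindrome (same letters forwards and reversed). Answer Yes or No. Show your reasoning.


Forward: 'lilo'
Reversed: 'olil'
They differ.

No


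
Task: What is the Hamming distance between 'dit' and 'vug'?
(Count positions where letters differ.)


Alignment:
Position 1: 'd' vs 'v' = DIFFER
Position 2: 'i' vs 'u' = DIFFER
Position 3: 't' vs 'g' = DIFFER
Total differences: 3

3


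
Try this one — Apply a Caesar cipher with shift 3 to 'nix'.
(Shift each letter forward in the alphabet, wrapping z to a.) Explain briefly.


Shift each letter by 3: n -> q, i -> l, x -> a. Result: 'qla'.

qla


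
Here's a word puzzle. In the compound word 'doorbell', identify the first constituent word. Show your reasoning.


Split 'doorbell' into 'door' + 'bell'. The first part is 'door'.

door


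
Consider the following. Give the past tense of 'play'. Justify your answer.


Apply rule: Add -ed. 'play' becomes 'played'.

played


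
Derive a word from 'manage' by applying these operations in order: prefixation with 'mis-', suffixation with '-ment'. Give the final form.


Step 1: Add prefix 'mis-' to 'manage' = 'mismanage'
Step 2: Add suffix '-ment' to 'mismanage' = 'mismanagement'

mismanagement


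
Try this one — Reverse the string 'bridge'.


Reverse 'bridge' character by character: 'egdirb'.

egdirb


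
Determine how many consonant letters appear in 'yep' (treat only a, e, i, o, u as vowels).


Consonants in 'yep': y, p = 2 consonants.

2


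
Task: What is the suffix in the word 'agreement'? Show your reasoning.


The word 'agreement' = 'agree' (root) + '-ment' (suffix). The suffix is '-ment'.

ment


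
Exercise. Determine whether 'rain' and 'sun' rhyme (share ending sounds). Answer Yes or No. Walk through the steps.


Rime (stressed vowel + following sounds) of 'rain': -ain = /eɪn/
Rime of 'sun': -un = /ʌn/
/eɪn/ and /ʌn/ are different ending sounds, so the words do not rhyme.

No


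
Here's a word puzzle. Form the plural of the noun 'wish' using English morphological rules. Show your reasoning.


Apply rule: Add -es (sibilant/fricative ending). 'wish' becomes 'wishes'.

wishes


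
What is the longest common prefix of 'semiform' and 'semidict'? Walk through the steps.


Compare from the start: 4 characters match: 'semi'. Mismatch at position 5: 'f' vs 'd'.

semi


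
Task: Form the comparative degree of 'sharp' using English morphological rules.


Apply comparative formation (add -er): 'sharp' -> 'sharper'.

sharper


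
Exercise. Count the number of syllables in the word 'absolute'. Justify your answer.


Break 'absolute' into syllables: ab-so-lute -> ab | so | lute = 3 syllables

3 syllables


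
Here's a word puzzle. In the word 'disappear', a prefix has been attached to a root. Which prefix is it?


The word 'disappear' = 'dis' (prefix) + 'appear' (root). The prefix is 'dis'.

dis


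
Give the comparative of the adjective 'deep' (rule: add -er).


Apply comparative formation (add -er): 'deep' -> 'deeper'.

deeper


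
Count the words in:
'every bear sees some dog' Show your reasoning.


Split into words: every | bear | sees | some | dog = 5 words.

5


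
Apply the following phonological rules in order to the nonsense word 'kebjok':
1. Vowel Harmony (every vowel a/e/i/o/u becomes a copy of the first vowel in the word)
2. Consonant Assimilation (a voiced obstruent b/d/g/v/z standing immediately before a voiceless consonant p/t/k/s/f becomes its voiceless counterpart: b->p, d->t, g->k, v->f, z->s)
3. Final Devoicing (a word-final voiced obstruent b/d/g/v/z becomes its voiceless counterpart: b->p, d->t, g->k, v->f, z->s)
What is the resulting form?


Starting form: 'kebjok'
Rule 1: Vowel Harmony: all vowels become 'e' (matching first vowel). 'kebjok' -> 'kebjek'
Rule 2: Consonant Assimilation: no voiced obstruent (b/d/g/v/z) stands immediately before a voiceless consonant (p/t/k/s/f). No change.
Rule 3: Final Devoicing: final consonant 'k' is not one of the voiced obstruents b/d/g/v/z. No change.
Final form: 'kebjek'

kebjek
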